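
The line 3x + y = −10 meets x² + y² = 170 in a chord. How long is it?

Substitute y = −3x − 10:
10x² + 60x − 70 = 0  ⟹  x² + 6x − 7 = 0
x = 1 or x = −7, giving (1, −13) and (−7, 11).
|(1, −13) − (−7, 11)| = √((8)² + (−24)²) = 8√10.

8√10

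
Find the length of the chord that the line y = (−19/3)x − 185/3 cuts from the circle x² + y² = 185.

Express y = (−185 − 19x)/3 and substitute into the circle:
370x² + 7030x + 32560 = 0  ⟹  x² + 19x + 88 = 0
x = −8 or x = −11, giving (−8, −11) and (−11, 8).
Chord length = distance between (−8, −11) and (−11, 8) = √370 = √370.

√370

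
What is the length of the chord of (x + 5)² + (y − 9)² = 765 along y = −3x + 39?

Centre (−5, 9), r² = 765. Perpendicular distance d from centre to line = |−45| / √10 = 45/√10.
Chord = 2√(r² − d²) = 2·√(1125/2) = 15√10.

15√10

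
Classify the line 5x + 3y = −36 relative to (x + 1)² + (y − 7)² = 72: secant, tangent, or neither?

Substituting the line into the circle gives 34x² + 588x + 2610 = 0.
Discriminant = (588)² − 4·34·(2610) = −9216 < 0.
No real roots: the line does not meet the circle.

neither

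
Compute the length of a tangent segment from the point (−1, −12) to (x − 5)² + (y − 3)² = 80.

Centre (5, 3), r² = 80. |PO|² = (−6)² + (−15)² = 261.
By the tangent–radius right angle, tangent length = √(|PO|² − r²) = √181.

√181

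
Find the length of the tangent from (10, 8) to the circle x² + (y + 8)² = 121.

√235

The centre is (0, −8) and r = 11. The square of the distance from P to the centre is 100 + 256 = 356.
The tangent meets the radius at right angles, so tangent² = |PO|² − r² = 356 − 121 = 235.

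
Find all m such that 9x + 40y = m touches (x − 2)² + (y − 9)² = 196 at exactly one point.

Tangency holds when the distance from the centre (2, 9) to the line equals the radius 14:
|9·2 + 40·9 − m| / √1681 = 14
|m − (378)| = 14·41, so m = 952 or m = −196.

m = −196 or m = 952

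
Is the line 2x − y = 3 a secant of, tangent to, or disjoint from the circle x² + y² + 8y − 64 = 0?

Substituting the line into the circle gives 5x² + 4x − 79 = 0.
Discriminant = (4)² − 4·5·(−79) = 1596 > 0.
Two real roots: the line is a secant.

secant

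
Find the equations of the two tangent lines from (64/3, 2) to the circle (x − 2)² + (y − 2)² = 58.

3x + 7y = 78 and 3x − 7y = 50

Let a tangent through (64/3, 2) have slope m. Its distance from (2, 2) must equal √58:
(−58/3m − (0))² = 58(m² + 1)
49m² − 9 = 0, so m = −3/7 or m = 3/7.
Through (64/3, 2) these give 3x + 7y = 78 and 3x − 7y = 50.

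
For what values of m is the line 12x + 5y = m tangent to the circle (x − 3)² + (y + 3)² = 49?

m = −70 or m = 112

The line touches the circle iff its distance from (3, −3) is 7:
|12·3 + 5·(−3) − m| / √169 = 7
|m − (21)| = 7·13, so m = 112 or m = −70.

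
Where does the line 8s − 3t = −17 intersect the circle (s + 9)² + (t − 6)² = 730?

From the line, t = (17 + 8s)/3. Substituting:
73s² + 146s − 5840 = 0  ⟹  s² + 2s − 80 = 0
s = 8 or s = −10, giving (8, 27) and (−10, −21).

(−10, −21) and (8, 27)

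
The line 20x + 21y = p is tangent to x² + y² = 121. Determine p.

Tangency holds when the distance from the centre (0, 0) to the line equals the radius 11:
|20·0 + 21·0 − p| / √841 = 11
|p| = 11·29, so p = 319 or p = −319.

p = −319 or p = 319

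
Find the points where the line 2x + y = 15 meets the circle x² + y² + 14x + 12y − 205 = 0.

Express y = −2x + 15 and substitute into the circle:
5x² − 70x + 200 = 0  ⟹  x² − 14x + 40 = 0
x = 10 or x = 4, giving (10, −5) and (4, 7).

(4, 7) and (10, −5)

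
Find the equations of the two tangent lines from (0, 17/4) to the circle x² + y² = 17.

Write the tangent as mx − y + (17/4 − m·(0)) = 0 and set its distance from the centre to √17:
(0m − (−17/4))² = 17(m² + 1)
16m² − 1 = 0, so m = 1/4 or m = −1/4.
With m = 1/4: x − 4y = −17. With m = −1/4: x + 4y = 17.

x − 4y = −17 and x + 4y = 17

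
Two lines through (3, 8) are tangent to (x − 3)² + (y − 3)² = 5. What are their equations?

Let a tangent through (3, 8) have slope m. Its distance from (3, 3) must equal √5:
(0m − (−5))² = 5(m² + 1)
m² − 4 = 0, so m = −2 or m = 2.
Through (3, 8) these give 2x + y = 14 and 2x − y = −2.

2x + y = 14 and 2x − y = −2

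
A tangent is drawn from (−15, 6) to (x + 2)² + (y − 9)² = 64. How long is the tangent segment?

√114

The centre is (−2, 9) and r = 8. The square of the distance from P to the centre is 169 + 9 = 178.
By the tangent–radius right angle, tangent length = √(|PO|² − r²) = √114.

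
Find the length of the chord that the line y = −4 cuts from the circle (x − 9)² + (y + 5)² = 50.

From the line, y = −4. Substituting:
x² − 18x + 32 = 0
x = 16 or x = 2, giving (16, −4) and (2, −4).
|(16, −4) − (2, −4)| = √((14)² + (0)²) = 14.

14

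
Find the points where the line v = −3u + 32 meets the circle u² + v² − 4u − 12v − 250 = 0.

Substitute v = −3u + 32:
10u² − 160u + 390 = 0  ⟹  u² − 16u + 39 = 0
u = 13 or u = 3, giving (13, −7) and (3, 23).

(3, 23) and (13, −7)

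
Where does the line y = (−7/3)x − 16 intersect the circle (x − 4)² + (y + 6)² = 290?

(−9, 5) and (3, −23)

Substitute y = (−48 − 7x)/3:
58x² + 348x − 1566 = 0  ⟹  x² + 6x − 27 = 0
x = 3 or x = −9, giving (3, −23) and (−9, 5).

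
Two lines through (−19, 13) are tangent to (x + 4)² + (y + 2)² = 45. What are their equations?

Let a tangent through (−19, 13) have slope m. Its distance from (−4, −2) must equal 3√5:
[m·(15) − (−15)]² = 45(m² + 1)
2m² + 5m + 2 = 0, so m = −1/2 or m = −2.
Through (−19, 13) these give x + 2y = 7 and 2x + y = −25.

x + 2y = 7 and 2x + y = −25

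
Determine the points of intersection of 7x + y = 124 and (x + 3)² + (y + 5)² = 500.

(17, 5) and (19, −9)

Express y = −7x + 124 and substitute into the circle:
50x² − 1800x + 16150 = 0  ⟹  x² − 36x + 323 = 0
x = 19 or x = 17, giving (19, −9) and (17, 5).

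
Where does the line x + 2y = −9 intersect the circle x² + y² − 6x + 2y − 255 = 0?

(−13, 2) and (15, −12)

Express y = (−9 − x)/2 and substitute into the circle:
5x² − 10x − 975 = 0  ⟹  x² − 2x − 195 = 0
x = 15 or x = −13, giving (15, −12) and (−13, 2).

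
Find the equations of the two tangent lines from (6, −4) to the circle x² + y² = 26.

Let a tangent through (6, −4) have slope m. Its distance from (0, 0) must equal √26:
[m·(−6) − (4)]² = 26(m² + 1)
5m² + 24m − 5 = 0, so m = 1/5 or m = −5.
With m = 1/5: x − 5y = 26. With m = −5: 5x + y = 26.

x − 5y = 26 and 5x + y = 26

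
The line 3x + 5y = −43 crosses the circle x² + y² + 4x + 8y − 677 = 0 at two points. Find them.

(−26, 7) and (19, −20)

From the line, y = (−43 − 3x)/5. Substituting:
34x² + 238x − 16796 = 0  ⟹  x² + 7x − 494 = 0
x = 19 or x = −26, giving (19, −20) and (−26, 7).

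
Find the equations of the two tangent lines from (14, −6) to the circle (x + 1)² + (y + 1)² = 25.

A line y − (−6) = m(x − (14)) is tangent when its distance from (−1, −1) is 5:
[m·(−15) − (5)]² = 25(m² + 1)
4m² + 3m = 0, so m = −3/4 or m = 0.
With m = −3/4: 3x + 4y = 18. With m = 0: y = −6.

3x + 4y = 18 and y = −6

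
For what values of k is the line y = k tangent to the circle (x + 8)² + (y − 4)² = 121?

k = −7 or k = 15

Tangency holds when the distance from the centre (−8, 4) to the line equals the radius 11:
|0·(−8) + 1·4 − k| / √1 = 11
|k − (4)| = 11, so k = 15 or k = −7.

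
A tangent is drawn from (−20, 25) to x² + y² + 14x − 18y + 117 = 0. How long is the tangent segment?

With centre O = (−7, 9), |OP|² = 425 and r² = 13.
The tangent meets the radius at right angles, so tangent² = |PO|² − r² = 425 − 13 = 412.

2√103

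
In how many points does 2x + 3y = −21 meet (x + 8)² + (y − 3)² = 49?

2

d² = (2·(−8) + 3·3 − (−21))²/13 = 196/13; r² = 49.
Since d² < r², the line cuts the circle twice.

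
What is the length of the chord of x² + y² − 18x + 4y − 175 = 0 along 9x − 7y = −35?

2√130

The distance from (9, −2) to the line is 130/√130, and r² = 260.
Chord = 2√(r² − d²) = 2·√(130) = 2√130.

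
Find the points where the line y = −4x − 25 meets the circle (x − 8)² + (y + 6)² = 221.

(−6, −1) and (−2, −17)

Express y = −4x − 25 and substitute into the circle:
17x² + 136x + 204 = 0  ⟹  x² + 8x + 12 = 0
x = −2 or x = −6, giving (−2, −17) and (−6, −1).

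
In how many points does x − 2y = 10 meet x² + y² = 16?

0

Substituting the line into the circle gives 5x² − 20x + 36 = 0.
Discriminant = (−20)² − 4·5·(36) = −320 < 0.
No real roots: the line does not meet the circle.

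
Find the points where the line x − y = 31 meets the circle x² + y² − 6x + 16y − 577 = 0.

(−2, −33) and (28, −3)

From the line, y = x − 31. Substituting:
2x² − 52x − 112 = 0  ⟹  x² − 26x − 56 = 0
x = 28 or x = −2, giving (28, −3) and (−2, −33).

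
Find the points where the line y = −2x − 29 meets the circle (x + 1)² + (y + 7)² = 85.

Express y = −2x − 29 and substitute into the circle:
5x² + 90x + 400 = 0  ⟹  x² + 18x + 80 = 0
x = −8 or x = −10, giving (−8, −13) and (−10, −9).

(−10, −9) and (−8, −13)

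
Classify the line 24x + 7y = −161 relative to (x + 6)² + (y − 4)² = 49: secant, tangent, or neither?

secant

Substituting the line into the circle gives 625x² + 9660x + 35084 = 0.
Δ = 93315600 − 87710000 = 5605600.
Two real roots: the line is a secant.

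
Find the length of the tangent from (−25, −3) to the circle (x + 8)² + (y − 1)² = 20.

The centre is (−8, 1) and r = 2√5. The square of the distance from P to the centre is 289 + 16 = 305.
The tangent meets the radius at right angles, so tangent² = |PO|² − r² = 305 − 20 = 285.

√285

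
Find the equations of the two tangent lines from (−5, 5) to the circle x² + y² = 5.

x + 2y = 5 and 2x + y = −5

Write the tangent as mx − y + (5 − m·(−5)) = 0 and set its distance from the centre to √5:
[m·(5) − (−5)]² = 5(m² + 1)
2m² + 5m + 2 = 0, so m = −1/2 or m = −2.
With m = −1/2: x + 2y = 5. With m = −2: 2x + y = −5.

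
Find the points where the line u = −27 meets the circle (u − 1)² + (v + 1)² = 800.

The line gives u = −27. Substituting into the circle:
v² + 2v − 15 = 0
v = 3 or v = −5, giving (−27, 3) and (−27, −5).

(−27, −5) and (−27, 3)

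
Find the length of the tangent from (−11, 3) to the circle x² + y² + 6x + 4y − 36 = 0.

2√10

With centre O = (−3, −2), |OP|² = 89 and r² = 49.
By the tangent–radius right angle, tangent length = √(|PO|² − r²) = √40 = 2√10.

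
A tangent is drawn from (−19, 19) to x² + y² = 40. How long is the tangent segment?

With centre O = (0, 0), |OP|² = 722 and r² = 40.
Power of the point: PT² = |PO|² − r² = 682, so PT = √682.

√682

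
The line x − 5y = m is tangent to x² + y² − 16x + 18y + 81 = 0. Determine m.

m = 53 ± 8√26

For a tangent, require d(centre, line) = r = 8.
|1·8 − 5·(−9) − m| / √26 = 8
|m − (53)| = 8√26.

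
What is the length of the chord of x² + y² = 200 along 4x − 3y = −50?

Centre (0, 0), r² = 200. Perpendicular distance d from centre to line = |50| / √25 = 50/√25.
Chord = 2√(r² − d²) = 2·√(100) = 20.

20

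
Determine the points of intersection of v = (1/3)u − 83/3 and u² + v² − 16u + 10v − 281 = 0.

From the line, v = (−83 + u)/3. Substituting:
10u² − 280u + 1870 = 0  ⟹  u² − 28u + 187 = 0
u = 17 or u = 11, giving (17, −22) and (11, −24).

(11, −24) and (17, −22)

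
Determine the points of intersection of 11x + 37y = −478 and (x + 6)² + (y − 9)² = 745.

(−30, −4) and (7, −15)

Express y = (−478 − 11x)/37 and substitute into the circle:
1490x² + 34270x − 312900 = 0  ⟹  x² + 23x − 210 = 0
x = 7 or x = −30, giving (7, −15) and (−30, −4).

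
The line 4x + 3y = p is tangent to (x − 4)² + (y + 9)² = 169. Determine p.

Tangency holds when the distance from the centre (4, −9) to the line equals the radius 13:
|4·4 + 3·(−9) − p| / √25 = 13
|p − (−11)| = 13·5, so p = 54 or p = −76.

p = −76 or p = 54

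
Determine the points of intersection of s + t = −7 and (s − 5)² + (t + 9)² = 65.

Substitute t = −s − 7:
2s² − 14s − 36 = 0  ⟹  s² − 7s − 18 = 0
s = 9 or s = −2, giving (9, −16) and (−2, −5).

(−2, −5) and (9, −16)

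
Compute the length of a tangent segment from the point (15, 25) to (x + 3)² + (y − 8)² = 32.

√581

Centre (−3, 8), r² = 32. |PO|² = (18)² + (17)² = 613.
The tangent meets the radius at right angles, so tangent² = |PO|² − r² = 613 − 32 = 581.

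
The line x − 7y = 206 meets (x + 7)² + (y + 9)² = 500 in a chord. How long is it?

Express y = (−206 + x)/7 and substitute into the circle:
50x² + 400x − 1650 = 0  ⟹  x² + 8x − 33 = 0
x = 3 or x = −11, giving (3, −29) and (−11, −31).
Chord length = distance between (3, −29) and (−11, −31) = √200 = 10√2.

10√2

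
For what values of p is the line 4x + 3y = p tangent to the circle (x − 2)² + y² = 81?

p = −37 or p = 53

The line touches the circle iff its distance from (2, 0) is 9:
|4·2 + 3·0 − p| / √25 = 9
|p − (8)| = 9·5, so p = 53 or p = −37.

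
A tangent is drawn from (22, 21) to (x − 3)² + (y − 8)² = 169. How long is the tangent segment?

With centre O = (3, 8), |OP|² = 530 and r² = 169.
The tangent meets the radius at right angles, so tangent² = |PO|² − r² = 530 − 169 = 361.

19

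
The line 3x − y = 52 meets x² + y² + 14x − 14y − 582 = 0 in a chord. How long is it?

The distance from (−7, 7) to the line is 80/√10, and r² = 680.
Half the chord is √(r² − d²) = √(40), so the full chord is 4√10.

4√10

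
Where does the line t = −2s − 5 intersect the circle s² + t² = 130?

Substitute t = −2s − 5:
5s² + 20s − 105 = 0  ⟹  s² + 4s − 21 = 0
s = 3 or s = −7, giving (3, −11) and (−7, 9).

(−7, 9) and (3, −11)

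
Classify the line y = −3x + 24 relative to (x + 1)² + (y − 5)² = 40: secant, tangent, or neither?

neither

Centre (−1, 5), r² = 40. Distance² from centre to line = (−22)²/10 = 242/5.
Since d² > r², the line lies outside the circle.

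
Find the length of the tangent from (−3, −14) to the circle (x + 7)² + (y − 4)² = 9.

√331

With centre O = (−7, 4), |OP|² = 340 and r² = 9.
By the tangent–radius right angle, tangent length = √(|PO|² − r²) = √331.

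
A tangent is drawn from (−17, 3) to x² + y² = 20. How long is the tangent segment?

√278

The centre is (0, 0) and r = 2√5. The square of the distance from P to the centre is 289 + 9 = 298.
Power of the point: PT² = |PO|² − r² = 278, so PT = √278.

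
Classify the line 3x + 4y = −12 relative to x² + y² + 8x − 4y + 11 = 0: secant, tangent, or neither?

Centre (−4, 2), r² = 9. Distance² from centre to line = (8)²/25 = 64/25.
Since d² < r², the line cuts the circle twice.

secant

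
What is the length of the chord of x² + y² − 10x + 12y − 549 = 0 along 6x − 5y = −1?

6√61

Centre (5, −6), r² = 610. Perpendicular distance d from centre to line = |61| / √61 = 61/√61.
Chord = 2√(r² − d²) = 2·√(549) = 6√61.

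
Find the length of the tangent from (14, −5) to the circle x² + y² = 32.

3√21

With centre O = (0, 0), |OP|² = 221 and r² = 32.
Power of the point: PT² = |PO|² − r² = 189, so PT = 3√21.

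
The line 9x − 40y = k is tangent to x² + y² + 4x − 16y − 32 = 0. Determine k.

k = −748 or k = 72

Tangency holds when the distance from the centre (−2, 8) to the line equals the radius 10:
|9·(−2) − 40·8 − k| / √1681 = 10
|k − (−338)| = 10·41, so k = 72 or k = −748.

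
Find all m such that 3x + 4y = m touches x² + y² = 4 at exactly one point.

Tangency holds when the distance from the centre (0, 0) to the line equals the radius 2:
|3·0 + 4·0 − m| / √25 = 2
|m| = 2·5, so m = 10 or m = −10.

m = −10 or m = 10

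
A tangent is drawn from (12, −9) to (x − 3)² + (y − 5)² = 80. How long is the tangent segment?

Centre (3, 5), r² = 80. |PO|² = (9)² + (−14)² = 277.
The tangent meets the radius at right angles, so tangent² = |PO|² − r² = 277 − 80 = 197.

√197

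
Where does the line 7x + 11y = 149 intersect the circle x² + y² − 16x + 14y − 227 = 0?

Express y = (149 − 7x)/11 and substitute into the circle:
170x² − 5100x + 17680 = 0  ⟹  x² − 30x + 104 = 0
x = 26 or x = 4, giving (26, −3) and (4, 11).

(4, 11) and (26, −3)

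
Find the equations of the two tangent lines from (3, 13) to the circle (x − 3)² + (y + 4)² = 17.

A line y − (13) = m(x − (3)) is tangent when its distance from (3, −4) is √17:
[m·(0) − (−17)]² = 17(m² + 1)
m² − 16 = 0, so m = −4 or m = 4.
Through (3, 13) these give 4x + y = 25 and 4x − y = −1.

4x + y = 25 and 4x − y = −1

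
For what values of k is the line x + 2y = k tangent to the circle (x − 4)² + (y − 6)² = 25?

Tangency holds when the distance from the centre (4, 6) to the line equals the radius 5:
|1·4 + 2·6 − k| / √5 = 5
|k − (16)| = 5√5.

k = 16 ± 5√5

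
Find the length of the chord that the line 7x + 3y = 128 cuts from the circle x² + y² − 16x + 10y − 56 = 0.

Express y = (128 − 7x)/3 and substitute into the circle:
58x² − 2146x + 19720 = 0  ⟹  x² − 37x + 340 = 0
x = 20 or x = 17, giving (20, −4) and (17, 3).
|(20, −4) − (17, 3)| = √((3)² + (−7)²) = √58.

√58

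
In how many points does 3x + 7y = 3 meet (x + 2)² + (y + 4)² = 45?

2

Centre (−2, −4), r² = 45. Distance² from centre to line = (−37)²/58 = 1369/58.
Since d² < r², the line cuts the circle twice.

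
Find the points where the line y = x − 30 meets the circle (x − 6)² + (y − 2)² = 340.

Express y = x − 30 and substitute into the circle:
2x² − 76x + 720 = 0  ⟹  x² − 38x + 360 = 0
x = 20 or x = 18, giving (20, −10) and (18, −12).

(18, −12) and (20, −10)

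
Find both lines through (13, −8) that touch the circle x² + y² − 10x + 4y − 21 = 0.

x − 7y = 69 and 7x + y = 83

A line y − (−8) = m(x − (13)) is tangent when its distance from (5, −2) is 5√2:
(−8m − (6))² = 50(m² + 1)
7m² + 48m − 7 = 0, so m = 1/7 or m = −7.
With m = 1/7: x − 7y = 69. With m = −7: 7x + y = 83.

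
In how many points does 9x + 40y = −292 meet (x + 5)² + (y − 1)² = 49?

1

Centre (−5, 1), r² = 49. Distance² from centre to line = (287)²/1681 = 49.
Since d² = r², the line is tangent.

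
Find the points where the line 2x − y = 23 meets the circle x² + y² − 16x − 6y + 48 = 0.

(11, −1) and (13, 3)

From the line, y = 2x − 23. Substituting:
5x² − 120x + 715 = 0  ⟹  x² − 24x + 143 = 0
x = 13 or x = 11, giving (13, 3) and (11, −1).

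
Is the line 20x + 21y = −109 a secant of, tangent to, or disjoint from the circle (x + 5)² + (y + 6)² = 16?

disjoint

Centre (−5, −6), r² = 16. Distance² from centre to line = (−117)²/841 = 13689/841.
Since d² > r², the line lies outside the circle.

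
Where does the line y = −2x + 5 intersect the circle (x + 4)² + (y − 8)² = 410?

From the line, y = −2x + 5. Substituting:
5x² + 20x − 385 = 0  ⟹  x² + 4x − 77 = 0
x = 7 or x = −11, giving (7, −9) and (−11, 27).

(−11, 27) and (7, −9)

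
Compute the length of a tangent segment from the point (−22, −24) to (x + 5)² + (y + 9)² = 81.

Centre (−5, −9), r² = 81. |PO|² = (−17)² + (−15)² = 514.
The tangent meets the radius at right angles, so tangent² = |PO|² − r² = 514 − 81 = 433.

√433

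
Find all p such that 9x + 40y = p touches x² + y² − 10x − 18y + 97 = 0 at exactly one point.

p = 282 or p = 528

Tangency holds when the distance from the centre (5, 9) to the line equals the radius 3:
|9·5 + 40·9 − p| / √1681 = 3
|p − (405)| = 3·41, so p = 528 or p = 282.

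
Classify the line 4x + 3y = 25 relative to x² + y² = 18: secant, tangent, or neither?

d² = (4·0 + 3·0 − (25))²/25 = 25; r² = 18.
Since d² > r², the line lies outside the circle.

neither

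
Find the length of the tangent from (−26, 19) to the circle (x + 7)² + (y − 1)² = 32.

√653

With centre O = (−7, 1), |OP|² = 685 and r² = 32.
The tangent meets the radius at right angles, so tangent² = |PO|² − r² = 685 − 32 = 653.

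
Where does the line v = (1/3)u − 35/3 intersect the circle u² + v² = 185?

(−4, −13) and (11, −8)

From the line, v = (−35 + u)/3. Substituting:
10u² − 70u − 440 = 0  ⟹  u² − 7u − 44 = 0
u = 11 or u = −4, giving (11, −8) and (−4, −13).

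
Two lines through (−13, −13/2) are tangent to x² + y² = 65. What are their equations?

A line y − (−13/2) = m(x − (−13)) is tangent when its distance from (0, 0) is √65:
(13m − (13/2))² = 65(m² + 1)
32m² − 52m − 7 = 0, so m = −1/8 or m = 7/4.
Through (−13, −13/2) these give x + 8y = −65 and 7x − 4y = −65.

x + 8y = −65 and 7x − 4y = −65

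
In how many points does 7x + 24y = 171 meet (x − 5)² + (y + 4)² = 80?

d² = (7·5 + 24·(−4) − (171))²/625 = 53824/625; r² = 80.
Since d² > r², the line lies outside the circle.

0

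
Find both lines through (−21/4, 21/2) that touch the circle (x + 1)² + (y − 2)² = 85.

2x − 9y = −105 and 6x − 7y = −105

Let a tangent through (−21/4, 21/2) have slope m. Its distance from (−1, 2) must equal √85:
[m·(17/4) − (−17/2)]² = 85(m² + 1)
63m² − 68m + 12 = 0, so m = 2/9 or m = 6/7.
With m = 2/9: 2x − 9y = −105. With m = 6/7: 6x − 7y = −105.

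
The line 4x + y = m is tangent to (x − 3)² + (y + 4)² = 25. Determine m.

m = 8 ± 5√17

Tangency holds when the distance from the centre (3, −4) to the line equals the radius 5:
|4·3 + 1·(−4) − m| / √17 = 5
|m − (8)| = 5√17.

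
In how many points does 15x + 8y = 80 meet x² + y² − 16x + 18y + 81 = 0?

2

Substituting the line into the circle gives 289x² − 5584x + 23104 = 0.
Discriminant = (−5584)² − 4·289·(23104) = 4472832 > 0.
Two real roots: the line is a secant.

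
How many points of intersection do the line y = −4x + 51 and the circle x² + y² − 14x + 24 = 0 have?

Centre (7, 0), r² = 25. Distance² from centre to line = (−23)²/17 = 529/17.
Since d² > r², the line lies outside the circle.

0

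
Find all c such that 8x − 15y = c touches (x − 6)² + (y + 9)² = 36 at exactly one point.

For a tangent, require d(centre, line) = r = 6.
|8·6 − 15·(−9) − c| / √289 = 6
|c − (183)| = 6·17, so c = 285 or c = 81.

c = 81 or c = 285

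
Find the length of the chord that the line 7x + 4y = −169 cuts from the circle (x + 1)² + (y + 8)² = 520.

Centre (−1, −8), r² = 520. Perpendicular distance d from centre to line = |130| / √65 = 130/√65.
Half the chord is √(r² − d²) = √(260), so the full chord is 4√65.

4√65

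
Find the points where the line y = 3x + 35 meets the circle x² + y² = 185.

(−13, −4) and (−8, 11)

Express y = 3x + 35 and substitute into the circle:
10x² + 210x + 1040 = 0  ⟹  x² + 21x + 104 = 0
x = −8 or x = −13, giving (−8, 11) and (−13, −4).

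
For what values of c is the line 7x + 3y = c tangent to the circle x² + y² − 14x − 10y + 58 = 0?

c = 64 ± 4√58

Tangency holds when the distance from the centre (7, 5) to the line equals the radius 4:
|7·7 + 3·5 − c| / √58 = 4
|c − (64)| = 4√58.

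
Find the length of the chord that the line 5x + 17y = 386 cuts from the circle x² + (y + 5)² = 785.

√314

The distance from (0, −5) to the line is 471/√314, and r² = 785.
Chord = 2√(r² − d²) = 2·√(157/2) = √314.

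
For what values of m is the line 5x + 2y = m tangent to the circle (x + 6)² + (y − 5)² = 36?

m = −20 ± 6√29

Tangency holds when the distance from the centre (−6, 5) to the line equals the radius 6:
|5·(−6) + 2·5 − m| / √29 = 6
|m − (−20)| = 6√29.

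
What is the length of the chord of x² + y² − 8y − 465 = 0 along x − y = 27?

√2

Express y = x − 27 and substitute into the circle:
2x² − 62x + 480 = 0  ⟹  x² − 31x + 240 = 0
x = 16 or x = 15, giving (16, −11) and (15, −12).
|(16, −11) − (15, −12)| = √((1)² + (1)²) = √2.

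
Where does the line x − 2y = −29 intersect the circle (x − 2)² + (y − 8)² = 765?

(−25, 2) and (23, 26)

Substitute y = (29 + x)/2:
5x² + 10x − 2875 = 0  ⟹  x² + 2x − 575 = 0
x = 23 or x = −25, giving (23, 26) and (−25, 2).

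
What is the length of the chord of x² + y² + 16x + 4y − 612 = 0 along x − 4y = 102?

Centre (−8, −2), r² = 680. Perpendicular distance d from centre to line = |−102| / √17 = 102/√17.
Chord = 2√(r² − d²) = 2·√(68) = 4√17.

4√17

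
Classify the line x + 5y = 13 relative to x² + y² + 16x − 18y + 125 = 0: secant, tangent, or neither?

neither

d² = (1·(−8) + 5·9 − (13))²/26 = 288/13; r² = 20.
Since d² > r², the line lies outside the circle.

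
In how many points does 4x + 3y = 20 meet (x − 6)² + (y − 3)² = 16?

2

d² = (4·6 + 3·3 − (20))²/25 = 169/25; r² = 16.
Since d² < r², the line cuts the circle twice.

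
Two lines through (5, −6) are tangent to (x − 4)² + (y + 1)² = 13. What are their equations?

3x − 2y = 27 and 2x + 3y = −8

Let a tangent through (5, −6) have slope m. Its distance from (4, −1) must equal √13:
(−1m − (5))² = 13(m² + 1)
6m² − 5m − 6 = 0, so m = 3/2 or m = −2/3.
With m = 3/2: 3x − 2y = 27. With m = −2/3: 2x + 3y = −8.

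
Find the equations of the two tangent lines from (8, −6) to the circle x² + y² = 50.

x − 7y = 50 and 7x + y = 50

A line y − (−6) = m(x − (8)) is tangent when its distance from (0, 0) is 5√2:
[m·(−8) − (6)]² = 50(m² + 1)
7m² + 48m − 7 = 0, so m = 1/7 or m = −7.
With m = 1/7: x − 7y = 50. With m = −7: 7x + y = 50.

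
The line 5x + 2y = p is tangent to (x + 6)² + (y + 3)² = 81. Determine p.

p = −36 ± 9√29

The line touches the circle iff its distance from (−6, −3) is 9:
|5·(−6) + 2·(−3) − p| / √29 = 9
|p − (−36)| = 9√29.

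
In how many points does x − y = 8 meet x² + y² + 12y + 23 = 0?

2

Substituting the line into the circle gives 2x² − 4x − 9 = 0.
Discriminant = (−4)² − 4·2·(−9) = 88 > 0.
Two real roots: the line is a secant.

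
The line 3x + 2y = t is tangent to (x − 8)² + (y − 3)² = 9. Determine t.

t = 30 ± 3√13

For a tangent, require d(centre, line) = r = 3.
|3·8 + 2·3 − t| / √13 = 3
|t − (30)| = 3√13.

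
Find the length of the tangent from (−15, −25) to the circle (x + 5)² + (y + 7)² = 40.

8√6

With centre O = (−5, −7), |OP|² = 424 and r² = 40.
Power of the point: PT² = |PO|² − r² = 384, so PT = 8√6.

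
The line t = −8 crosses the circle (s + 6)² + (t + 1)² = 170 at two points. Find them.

Substitute t = −8:
s² + 12s − 85 = 0
s = 5 or s = −17, giving (5, −8) and (−17, −8).

(−17, −8) and (5, −8)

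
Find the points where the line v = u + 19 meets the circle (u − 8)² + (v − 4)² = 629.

Substitute v = u + 19:
2u² + 14u − 340 = 0  ⟹  u² + 7u − 170 = 0
u = 10 or u = −17, giving (10, 29) and (−17, 2).

(−17, 2) and (10, 29)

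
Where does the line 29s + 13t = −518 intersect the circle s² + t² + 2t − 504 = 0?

From the line, t = (−518 − 29s)/13. Substituting:
1010s² + 29290s + 169680 = 0  ⟹  s² + 29s + 168 = 0
s = −8 or s = −21, giving (−8, −22) and (−21, 7).

(−21, 7) and (−8, −22)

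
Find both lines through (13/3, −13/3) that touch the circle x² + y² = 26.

5x − y = 26 and x − 5y = 26

A line y − (−13/3) = m(x − (13/3)) is tangent when its distance from (0, 0) is √26:
[m·(−13/3) − (13/3)]² = 26(m² + 1)
5m² − 26m + 5 = 0, so m = 5 or m = 1/5.
Through (13/3, −13/3) these give 5x − y = 26 and x − 5y = 26.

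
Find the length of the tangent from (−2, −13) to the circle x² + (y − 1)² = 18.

With centre O = (0, 1), |OP|² = 200 and r² = 18.
By the tangent–radius right angle, tangent length = √(|PO|² − r²) = √182.

√182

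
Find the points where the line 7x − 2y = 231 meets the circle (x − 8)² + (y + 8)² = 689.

Substitute y = (−231 + 7x)/2:
53x² − 3074x + 43725 = 0  ⟹  x² − 58x + 825 = 0
x = 33 or x = 25, giving (33, 0) and (25, −28).

(25, −28) and (33, 0)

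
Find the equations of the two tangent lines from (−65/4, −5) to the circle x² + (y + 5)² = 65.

Let a tangent through (−65/4, −5) have slope m. Its distance from (0, −5) must equal √65:
[m·(65/4) − (0)]² = 65(m² + 1)
49m² − 16 = 0, so m = 4/7 or m = −4/7.
Through (−65/4, −5) these give 4x − 7y = −30 and 4x + 7y = −100.

4x − 7y = −30 and 4x + 7y = −100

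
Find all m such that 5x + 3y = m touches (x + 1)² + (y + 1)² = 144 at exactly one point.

m = −8 ± 12√34

Tangency holds when the distance from the centre (−1, −1) to the line equals the radius 12:
|5·(−1) + 3·(−1) − m| / √34 = 12
|m − (−8)| = 12√34.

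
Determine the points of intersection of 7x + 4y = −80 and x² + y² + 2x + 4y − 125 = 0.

From the line, y = (−80 − 7x)/4. Substituting:
65x² + 1040x + 3120 = 0  ⟹  x² + 16x + 48 = 0
x = −4 or x = −12, giving (−4, −13) and (−12, 1).

(−12, 1) and (−4, −13)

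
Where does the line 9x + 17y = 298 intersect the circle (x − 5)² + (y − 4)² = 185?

Substitute y = (298 − 9x)/17:
370x² − 7030x + 6660 = 0  ⟹  x² − 19x + 18 = 0
x = 18 or x = 1, giving (18, 8) and (1, 17).

(1, 17) and (18, 8)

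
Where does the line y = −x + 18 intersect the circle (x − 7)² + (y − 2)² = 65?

(8, 10) and (15, 3)

Express y = −x + 18 and substitute into the circle:
2x² − 46x + 240 = 0  ⟹  x² − 23x + 120 = 0
x = 15 or x = 8, giving (15, 3) and (8, 10).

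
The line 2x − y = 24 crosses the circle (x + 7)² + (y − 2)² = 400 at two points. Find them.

(5, −14) and (13, 2)

Substitute y = 2x − 24:
5x² − 90x + 325 = 0  ⟹  x² − 18x + 65 = 0
x = 13 or x = 5, giving (13, 2) and (5, −14).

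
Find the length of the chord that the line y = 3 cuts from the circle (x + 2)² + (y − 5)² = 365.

From the line, y = 3. Substituting:
x² + 4x − 357 = 0
x = 17 or x = −21, giving (17, 3) and (−21, 3).
|(17, 3) − (−21, 3)| = √((38)² + (0)²) = 38.

38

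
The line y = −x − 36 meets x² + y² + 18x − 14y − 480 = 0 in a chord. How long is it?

8√2

The distance from (−9, 7) to the line is 34/√2, and r² = 610.
Chord = 2√(r² − d²) = 2·√(32) = 8√2.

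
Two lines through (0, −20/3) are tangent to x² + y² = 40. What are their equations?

Let a tangent through (0, −20/3) have slope m. Its distance from (0, 0) must equal 2√10:
(0m − (20/3))² = 40(m² + 1)
9m² − 1 = 0, so m = −1/3 or m = 1/3.
With m = −1/3: x + 3y = −20. With m = 1/3: x − 3y = 20.

x + 3y = −20 and x − 3y = 20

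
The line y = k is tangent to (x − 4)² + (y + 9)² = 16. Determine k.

k = −13 or k = −5

For a tangent, require d(centre, line) = r = 4.
|0·4 + 1·(−9) − k| / √1 = 4
|k − (−9)| = 4, so k = −5 or k = −13.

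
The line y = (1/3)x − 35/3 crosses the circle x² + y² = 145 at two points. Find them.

(−1, −12) and (8, −9)

From the line, y = (−35 + x)/3. Substituting:
10x² − 70x − 80 = 0  ⟹  x² − 7x − 8 = 0
x = 8 or x = −1, giving (8, −9) and (−1, −12).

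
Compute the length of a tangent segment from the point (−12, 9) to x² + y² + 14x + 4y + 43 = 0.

With centre O = (−7, −2), |OP|² = 146 and r² = 10.
Power of the point: PT² = |PO|² − r² = 136, so PT = 2√34.

2√34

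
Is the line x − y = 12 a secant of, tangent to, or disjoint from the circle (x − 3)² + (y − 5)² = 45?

disjoint

d² = (1·3 − 1·5 − (12))²/2 = 98; r² = 45.
Since d² > r², the line lies outside the circle.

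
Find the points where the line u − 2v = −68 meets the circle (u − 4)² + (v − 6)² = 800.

Express v = (68 + u)/2 and substitute into the circle:
5u² + 80u = 0  ⟹  u² + 16u = 0
u = 0 or u = −16, giving (0, 34) and (−16, 26).

(−16, 26) and (0, 34)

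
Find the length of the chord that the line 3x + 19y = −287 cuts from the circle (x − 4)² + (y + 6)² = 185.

√370

The distance from (4, −6) to the line is 185/√370, and r² = 185.
Half the chord is √(r² − d²) = √(185/2), so the full chord is √370.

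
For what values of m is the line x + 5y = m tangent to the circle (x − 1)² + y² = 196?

m = 1 ± 14√26

For a tangent, require d(centre, line) = r = 14.
|1·1 + 5·0 − m| / √26 = 14
|m − (1)| = 14√26.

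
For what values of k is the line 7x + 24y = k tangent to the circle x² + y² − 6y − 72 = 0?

The line touches the circle iff its distance from (0, 3) is 9:
|7·0 + 24·3 − k| / √625 = 9
|k − (72)| = 9·25, so k = 297 or k = −153.

k = −153 or k = 297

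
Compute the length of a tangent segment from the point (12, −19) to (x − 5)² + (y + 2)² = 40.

√298

The centre is (5, −2) and r = 2√10. The square of the distance from P to the centre is 49 + 289 = 338.
By the tangent–radius right angle, tangent length = √(|PO|² − r²) = √298.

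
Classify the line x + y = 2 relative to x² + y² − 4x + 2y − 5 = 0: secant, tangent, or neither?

Substituting the line into the circle gives 2x² − 10x + 3 = 0.
Δ = 100 − 24 = 76.
Two real roots: the line is a secant.

secant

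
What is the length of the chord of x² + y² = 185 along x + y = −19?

From the line, y = −x − 19. Substituting:
2x² + 38x + 176 = 0  ⟹  x² + 19x + 88 = 0
x = −8 or x = −11, giving (−8, −11) and (−11, −8).
|(−8, −11) − (−11, −8)| = √((3)² + (−3)²) = 3√2.

3√2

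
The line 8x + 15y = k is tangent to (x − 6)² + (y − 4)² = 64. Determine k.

The line touches the circle iff its distance from (6, 4) is 8:
|8·6 + 15·4 − k| / √289 = 8
|k − (108)| = 8·17, so k = 244 or k = −28.

k = −28 or k = 244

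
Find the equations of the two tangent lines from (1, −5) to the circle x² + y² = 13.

3x − 2y = 13 and 2x + 3y = −13

A line y − (−5) = m(x − (1)) is tangent when its distance from (0, 0) is √13:
[m·(−1) − (5)]² = 13(m² + 1)
6m² − 5m − 6 = 0, so m = 3/2 or m = −2/3.
Through (1, −5) these give 3x − 2y = 13 and 2x + 3y = −13.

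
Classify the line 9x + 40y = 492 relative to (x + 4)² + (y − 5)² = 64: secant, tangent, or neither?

tangent

d² = (9·(−4) + 40·5 − (492))²/1681 = 64; r² = 64.
Since d² = r², the line is tangent.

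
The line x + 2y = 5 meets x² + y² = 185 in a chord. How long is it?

12√5

From the line, y = (5 − x)/2. Substituting:
5x² − 10x − 715 = 0  ⟹  x² − 2x − 143 = 0
x = 13 or x = −11, giving (13, −4) and (−11, 8).
Chord length = distance between (13, −4) and (−11, 8) = √720 = 12√5.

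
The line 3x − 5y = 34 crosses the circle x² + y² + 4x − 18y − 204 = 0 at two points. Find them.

(−2, −8) and (13, 1)

Express y = (−34 + 3x)/5 and substitute into the circle:
34x² − 374x − 884 = 0  ⟹  x² − 11x − 26 = 0
x = 13 or x = −2, giving (13, 1) and (−2, −8).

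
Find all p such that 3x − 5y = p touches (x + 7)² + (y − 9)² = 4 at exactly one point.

p = −66 ± 2√34

For a tangent, require d(centre, line) = r = 2.
|3·(−7) − 5·9 − p| / √34 = 2
|p − (−66)| = 2√34.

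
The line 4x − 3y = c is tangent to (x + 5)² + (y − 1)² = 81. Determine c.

The line touches the circle iff its distance from (−5, 1) is 9:
|4·(−5) − 3·1 − c| / √25 = 9
|c − (−23)| = 9·5, so c = 22 or c = −68.

c = −68 or c = 22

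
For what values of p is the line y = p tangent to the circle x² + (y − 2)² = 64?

The line touches the circle iff its distance from (0, 2) is 8:
|0·0 + 1·2 − p| / √1 = 8
|p − (2)| = 8, so p = 10 or p = −6.

p = −6 or p = 10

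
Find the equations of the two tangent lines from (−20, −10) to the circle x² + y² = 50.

x − y = −10 and x − 7y = 50

A line y − (−10) = m(x − (−20)) is tangent when its distance from (0, 0) is 5√2:
(20m − (10))² = 50(m² + 1)
7m² − 8m + 1 = 0, so m = 1 or m = 1/7.
With m = 1: x − y = −10. With m = 1/7: x − 7y = 50.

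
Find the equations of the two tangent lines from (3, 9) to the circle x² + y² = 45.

Let a tangent through (3, 9) have slope m. Its distance from (0, 0) must equal 3√5:
[m·(−3) − (−9)]² = 45(m² + 1)
2m² + 3m − 2 = 0, so m = −2 or m = 1/2.
Through (3, 9) these give 2x + y = 15 and x − 2y = −15.

2x + y = 15 and x − 2y = −15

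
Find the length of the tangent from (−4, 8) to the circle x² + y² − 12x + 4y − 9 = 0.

Centre (6, −2), r² = 49. |PO|² = (−10)² + (10)² = 200.
By the tangent–radius right angle, tangent length = √(|PO|² − r²) = √151.

√151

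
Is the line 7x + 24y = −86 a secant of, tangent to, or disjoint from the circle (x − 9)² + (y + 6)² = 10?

Substituting the line into the circle gives 625x² − 11180x + 44260 = 0.
Δ = 124992400 − 110650000 = 14342400.
Two real roots: the line is a secant.

secant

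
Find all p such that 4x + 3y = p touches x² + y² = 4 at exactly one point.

The line touches the circle iff its distance from (0, 0) is 2:
|4·0 + 3·0 − p| / √25 = 2
|p| = 2·5, so p = 10 or p = −10.

p = −10 or p = 10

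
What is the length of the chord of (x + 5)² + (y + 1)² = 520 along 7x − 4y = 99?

The distance from (−5, −1) to the line is 130/√65, and r² = 520.
Chord = 2√(r² − d²) = 2·√(260) = 4√65.

4√65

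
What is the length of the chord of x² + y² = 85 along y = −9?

The distance from (0, 0) to the line is 9, and r² = 85.
Half the chord is √(r² − d²) = √(4), so the full chord is 4.

4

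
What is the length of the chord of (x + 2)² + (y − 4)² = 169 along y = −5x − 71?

√26

Centre (−2, 4), r² = 169. Perpendicular distance d from centre to line = |65| / √26 = 65/√26.
Chord = 2√(r² − d²) = 2·√(13/2) = √26.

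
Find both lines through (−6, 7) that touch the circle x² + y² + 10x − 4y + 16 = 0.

3x − 2y = −32 and 2x + 3y = 9

Write the tangent as mx − y + (7 − m·(−6)) = 0 and set its distance from the centre to √13:
[m·(1) − (−5)]² = 13(m² + 1)
6m² − 5m − 6 = 0, so m = 3/2 or m = −2/3.
Through (−6, 7) these give 3x − 2y = −32 and 2x + 3y = 9.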